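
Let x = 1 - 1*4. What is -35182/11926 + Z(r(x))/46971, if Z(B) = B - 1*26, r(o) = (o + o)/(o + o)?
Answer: -826415936/280088073 ≈ -2.9506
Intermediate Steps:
x = -3 (x = 1 - 4 = -3)
r(o) = 1 (r(o) = (2*o)/((2*o)) = (2*o)*(1/(2*o)) = 1)
Z(B) = -26 + B (Z(B) = B - 26 = -26 + B)
-35182/11926 + Z(r(x))/46971 = -35182/11926 + (-26 + 1)/46971 = -35182*1/11926 - 25*1/46971 = -17591/5963 - 25/46971 = -826415936/280088073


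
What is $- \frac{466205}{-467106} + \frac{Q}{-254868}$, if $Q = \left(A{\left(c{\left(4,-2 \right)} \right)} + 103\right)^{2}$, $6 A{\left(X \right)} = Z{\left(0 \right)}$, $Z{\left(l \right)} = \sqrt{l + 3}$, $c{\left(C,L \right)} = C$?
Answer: $\frac{227730338921}{238100744016} - \frac{103 \sqrt{3}}{764604} \approx 0.95621$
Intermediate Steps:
$Z{\left(l \right)} = \sqrt{3 + l}$
$A{\left(X \right)} = \frac{\sqrt{3}}{6}$ ($A{\left(X \right)} = \frac{\sqrt{3 + 0}}{6} = \frac{\sqrt{3}}{6}$)
$Q = \left(103 + \frac{\sqrt{3}}{6}\right)^{2}$ ($Q = \left(\frac{\sqrt{3}}{6} + 103\right)^{2} = \left(103 + \frac{\sqrt{3}}{6}\right)^{2} \approx 10669.0$)
$- \frac{466205}{-467106} + \frac{Q}{-254868} = - \frac{466205}{-467106} + \frac{\frac{1}{36} \left(618 + \sqrt{3}\right)^{2}}{-254868} = \left(-466205\right) \left(- \frac{1}{467106}\right) + \frac{\left(618 + \sqrt{3}\right)^{2}}{36} \left(- \frac{1}{254868}\right) = \frac{466205}{467106} - \frac{\left(618 + \sqrt{3}\right)^{2}}{9175248}$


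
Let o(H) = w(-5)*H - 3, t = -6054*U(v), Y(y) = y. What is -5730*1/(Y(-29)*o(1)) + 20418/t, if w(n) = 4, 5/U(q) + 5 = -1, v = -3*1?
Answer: 29499972/146305 ≈ 201.63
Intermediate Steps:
v = -3
U(q) = -⅚ (U(q) = 5/(-5 - 1) = 5/(-6) = 5*(-⅙) = -⅚)
t = 5045 (t = -6054*(-⅚) = 5045)
o(H) = -3 + 4*H (o(H) = 4*H - 3 = -3 + 4*H)
-5730*1/(Y(-29)*o(1)) + 20418/t = -5730*(-1/(29*(-3 + 4*1))) + 20418/5045 = -5730*(-1/(29*(-3 + 4))) + 20418*(1/5045) = -5730/(1*(-29)) + 20418/5045 = -5730/(-29) + 20418/5045 = -5730*(-1/29) + 20418/5045 = 5730/29 + 20418/5045 = 29499972/146305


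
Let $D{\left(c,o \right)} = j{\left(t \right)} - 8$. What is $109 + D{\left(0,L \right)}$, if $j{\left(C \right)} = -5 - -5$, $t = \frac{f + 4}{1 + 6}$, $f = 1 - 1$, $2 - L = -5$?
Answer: $101$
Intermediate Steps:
$L = 7$ ($L = 2 - -5 = 2 + 5 = 7$)
$f = 0$
$t = \frac{4}{7}$ ($t = \frac{0 + 4}{1 + 6} = \frac{4}{7} \approx 0.57143$)
$j{\left(C \right)} = 0$ ($j{\left(C \right)} = -5 + 5 = 0$)
$D{\left(c,o \right)} = -8$ ($D{\left(c,o \right)} = 0 - 8 = -8$)
$109 + D{\left(0,L \right)} = 109 - 8 = 101$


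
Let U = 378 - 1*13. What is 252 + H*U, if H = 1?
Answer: 617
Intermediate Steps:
U = 365 (U = 378 - 13 = 365)
252 + H*U = 252 + 1*365 = 252 + 365 = 617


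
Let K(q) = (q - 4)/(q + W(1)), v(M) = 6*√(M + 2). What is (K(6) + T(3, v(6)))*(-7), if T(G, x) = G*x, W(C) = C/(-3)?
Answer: -42/17 - 252*√2 ≈ -358.85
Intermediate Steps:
W(C) = -C/3 (W(C) = C*(-⅓) = -C/3)
v(M) = 6*√(2 + M)
K(q) = (-4 + q)/(-⅓ + q) (K(q) = (q - 4)/(q - ⅓*1) = (-4 + q)/(q - ⅓) = (-4 + q)/(-⅓ + q))
(K(6) + T(3, v(6)))*(-7) = (3*(-4 + 6)/(-1 + 3*6) + 3*(6*√(2 + 6)))*(-7) = (3*2/(-1 + 18) + 3*(6*√8))*(-7) = (3*2/17 + 3*(6*(2*√2)))*(-7) = (3*(1/17)*2 + 3*(12*√2))*(-7) = (6/17 + 36*√2)*(-7) = -42/17 - 252*√2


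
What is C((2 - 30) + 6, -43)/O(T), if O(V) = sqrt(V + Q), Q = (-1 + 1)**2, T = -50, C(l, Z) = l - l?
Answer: 0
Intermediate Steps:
C(l, Z) = 0
Q = 0 (Q = 0**2 = 0)
O(V) = sqrt(V) (O(V) = sqrt(V + 0) = sqrt(V))
C((2 - 30) + 6, -43)/O(T) = 0/(sqrt(-50)) = 0/((5*I*sqrt(2))) = 0*(-I*sqrt(2)/10) = 0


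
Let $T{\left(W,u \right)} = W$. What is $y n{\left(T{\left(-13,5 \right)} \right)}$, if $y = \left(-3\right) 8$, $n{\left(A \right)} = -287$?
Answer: $6888$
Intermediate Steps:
$y = -24$
$y n{\left(T{\left(-13,5 \right)} \right)} = \left(-24\right) \left(-287\right) = 6888$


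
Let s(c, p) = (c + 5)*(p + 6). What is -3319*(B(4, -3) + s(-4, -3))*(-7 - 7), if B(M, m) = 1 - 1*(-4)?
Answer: 371728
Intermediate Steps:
B(M, m) = 5 (B(M, m) = 1 + 4 = 5)
s(c, p) = (5 + c)*(6 + p)
-3319*(B(4, -3) + s(-4, -3))*(-7 - 7) = -3319*(5 + (30 + 5*(-3) + 6*(-4) - 4*(-3)))*(-7 - 7) = -3319*(5 + (30 - 15 - 24 + 12))*(-14) = -3319*(5 + 3)*(-14) = -26552*(-14) = -3319*(-112) = 371728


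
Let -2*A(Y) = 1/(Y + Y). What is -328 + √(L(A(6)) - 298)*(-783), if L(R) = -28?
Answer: -328 - 783*I*√326 ≈ -328.0 - 14137.0*I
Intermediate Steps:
A(Y) = -1/(4*Y) (A(Y) = -1/(2*(Y + Y)) = -1/(2*Y)/2 = -1/(4*Y))
-328 + √(L(A(6)) - 298)*(-783) = -328 + √(-28 - 298)*(-783) = -328 + √(-326)*(-783) = -328 + (I*√326)*(-783) = -328 - 783*I*√326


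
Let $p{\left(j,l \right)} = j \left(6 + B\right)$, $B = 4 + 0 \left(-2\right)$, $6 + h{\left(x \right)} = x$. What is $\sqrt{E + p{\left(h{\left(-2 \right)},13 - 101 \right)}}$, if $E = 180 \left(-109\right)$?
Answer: $10 i \sqrt{197} \approx 140.36 i$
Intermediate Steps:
$h{\left(x \right)} = -6 + x$
$E = -19620$
$B = 4$ ($B = 4 + 0 = 4$)
$p{\left(j,l \right)} = 10 j$ ($p{\left(j,l \right)} = j \left(6 + 4\right) = j 10 = 10 j$)
$\sqrt{E + p{\left(h{\left(-2 \right)},13 - 101 \right)}} = \sqrt{-19620 + 10 \left(-6 - 2\right)} = \sqrt{-19620 + 10 \left(-8\right)} = \sqrt{-19620 - 80} = \sqrt{-19700} = 10 i \sqrt{197}$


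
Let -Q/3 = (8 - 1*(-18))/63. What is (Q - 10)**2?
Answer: 55696/441 ≈ 126.29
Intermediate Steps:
Q = -26/21 (Q = -3*(8 - 1*(-18))/63 = -3*(8 + 18)/63 = -78/63 = -3*26/63 = -26/21 ≈ -1.2381)
(Q - 10)**2 = (-26/21 - 10)**2 = (-236/21)**2 = 55696/441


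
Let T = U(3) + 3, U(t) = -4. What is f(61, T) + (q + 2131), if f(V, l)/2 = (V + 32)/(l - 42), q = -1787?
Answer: 14606/43 ≈ 339.67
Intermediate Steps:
T = -1 (T = -4 + 3 = -1)
f(V, l) = 2*(32 + V)/(-42 + l) (f(V, l) = 2*((V + 32)/(l - 42)) = 2*((32 + V)/(-42 + l)) = 2*(32 + V)/(-42 + l))
f(61, T) + (q + 2131) = 2*(32 + 61)/(-42 - 1) + (-1787 + 2131) = 2*93/(-43) + 344 = 2*(-1/43)*93 + 344 = -186/43 + 344 = 14606/43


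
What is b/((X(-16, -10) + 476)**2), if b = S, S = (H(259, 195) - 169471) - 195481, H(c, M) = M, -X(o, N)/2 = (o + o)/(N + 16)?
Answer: -3282813/2131600 ≈ -1.5401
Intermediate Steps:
X(o, N) = -4*o/(16 + N) (X(o, N) = -2*(o + o)/(N + 16) = -2*2*o/(16 + N) = -4*o/(16 + N))
S = -364757 (S = (195 - 169471) - 195481 = -169276 - 195481 = -364757)
b = -364757
b/((X(-16, -10) + 476)**2) = -364757/(-4*(-16)/(16 - 10) + 476)**2 = -364757/(-4*(-16)/6 + 476)**2 = -364757/(-4*(-16)*1/6 + 476)**2 = -364757/(32/3 + 476)**2 = -364757/((1460/3)**2) = -364757/2131600/9 = -364757*9/2131600 = -3282813/2131600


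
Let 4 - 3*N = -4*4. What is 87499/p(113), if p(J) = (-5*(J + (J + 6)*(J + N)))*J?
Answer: -262497/24328900 ≈ -0.010790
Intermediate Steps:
N = 20/3 (N = 4/3 - (-4)*4/3 = 4/3 - 1/3*(-16) = 4/3 + 16/3 = 20/3 ≈ 6.6667)
p(J) = J*(-5*J - 5*(6 + J)*(20/3 + J)) (p(J) = (-5*(J + (J + 6)*(J + 20/3)))*J = (-5*(J + (6 + J)*(20/3 + J)))*J = (-5*J - 5*(6 + J)*(20/3 + J))*J = J*(-5*J - 5*(6 + J)*(20/3 + J)))
87499/p(113) = 87499/((-5/3*113*(120 + 3*113**2 + 41*113))) = 87499/((-5/3*113*(120 + 3*12769 + 4633))) = 87499/((-5/3*113*(120 + 38307 + 4633))) = 87499/((-5/3*113*43060)) = 87499/(-24328900/3) = 87499*(-3/24328900) = -262497/24328900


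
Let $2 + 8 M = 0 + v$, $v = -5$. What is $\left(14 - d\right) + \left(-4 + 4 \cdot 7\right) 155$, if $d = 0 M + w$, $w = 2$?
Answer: $3732$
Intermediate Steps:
$M = - \frac{7}{8}$ ($M = - \frac{1}{4} + \frac{0 - 5}{8} = - \frac{1}{4} + \frac{1}{8} \left(-5\right) = - \frac{1}{4} - \frac{5}{8} = - \frac{7}{8} \approx -0.875$)
$d = 2$ ($d = 0 \left(- \frac{7}{8}\right) + 2 = 0 + 2 = 2$)
$\left(14 - d\right) + \left(-4 + 4 \cdot 7\right) 155 = \left(14 - 2\right) + \left(-4 + 4 \cdot 7\right) 155 = \left(14 - 2\right) + \left(-4 + 28\right) 155 = 12 + 24 \cdot 155 = 12 + 3720 = 3732$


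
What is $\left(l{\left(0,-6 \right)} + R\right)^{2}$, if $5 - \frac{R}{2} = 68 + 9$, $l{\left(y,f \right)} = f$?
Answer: $22500$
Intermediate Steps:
$R = -144$ ($R = 10 - 2 \left(68 + 9\right) = 10 - 154 = -144$)
$\left(l{\left(0,-6 \right)} + R\right)^{2} = \left(-6 - 144\right)^{2} = \left(-150\right)^{2} = 22500$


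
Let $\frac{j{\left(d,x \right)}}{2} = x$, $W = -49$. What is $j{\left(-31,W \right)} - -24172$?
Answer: $24074$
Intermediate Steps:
$j{\left(d,x \right)} = 2 x$
$j{\left(-31,W \right)} - -24172 = 2 \left(-49\right) - -24172 = -98 + 24172 = 24074$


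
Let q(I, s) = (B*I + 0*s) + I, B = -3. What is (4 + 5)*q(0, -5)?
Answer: 0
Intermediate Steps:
q(I, s) = -2*I (q(I, s) = (-3*I + 0*s) + I = (-3*I + 0) + I = -3*I + I = -2*I)
(4 + 5)*q(0, -5) = (4 + 5)*(-2*0) = 9*0 = 0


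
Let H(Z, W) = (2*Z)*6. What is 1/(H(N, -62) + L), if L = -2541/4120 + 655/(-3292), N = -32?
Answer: -3390760/1304817733 ≈ -0.0025986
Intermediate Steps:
L = -2765893/3390760 (L = -2541*1/4120 + 655*(-1/3292) = -2541/4120 - 655/3292 = -2765893/3390760 ≈ -0.81571)
H(Z, W) = 12*Z
1/(H(N, -62) + L) = 1/(12*(-32) - 2765893/3390760) = 1/(-384 - 2765893/3390760) = 1/(-1304817733/3390760) = -3390760/1304817733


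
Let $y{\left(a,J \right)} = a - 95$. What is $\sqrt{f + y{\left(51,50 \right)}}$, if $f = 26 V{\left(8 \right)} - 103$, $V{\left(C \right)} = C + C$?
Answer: $\sqrt{269} \approx 16.401$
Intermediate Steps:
$V{\left(C \right)} = 2 C$
$y{\left(a,J \right)} = -95 + a$
$f = 313$ ($f = 26 \cdot 2 \cdot 8 - 103 = 26 \cdot 16 - 103 = 416 - 103 = 313$)
$\sqrt{f + y{\left(51,50 \right)}} = \sqrt{313 + \left(-95 + 51\right)} = \sqrt{313 - 44} = \sqrt{269}$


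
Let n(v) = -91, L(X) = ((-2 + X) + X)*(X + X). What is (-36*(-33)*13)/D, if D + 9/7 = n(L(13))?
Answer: -54054/323 ≈ -167.35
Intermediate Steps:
L(X) = 2*X*(-2 + 2*X) (L(X) = (-2 + 2*X)*(2*X) = 2*X*(-2 + 2*X))
D = -646/7 (D = -9/7 - 91 = -646/7 ≈ -92.286)
(-36*(-33)*13)/D = (-36*(-33)*13)/(-646/7) = (1188*13)*(-7/646) = 15444*(-7/646) = -54054/323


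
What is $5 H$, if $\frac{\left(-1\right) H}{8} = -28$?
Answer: $1120$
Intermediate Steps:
$H = 224$ ($H = \left(-8\right) \left(-28\right) = 224$)
$5 H = 5 \cdot 224 = 1120$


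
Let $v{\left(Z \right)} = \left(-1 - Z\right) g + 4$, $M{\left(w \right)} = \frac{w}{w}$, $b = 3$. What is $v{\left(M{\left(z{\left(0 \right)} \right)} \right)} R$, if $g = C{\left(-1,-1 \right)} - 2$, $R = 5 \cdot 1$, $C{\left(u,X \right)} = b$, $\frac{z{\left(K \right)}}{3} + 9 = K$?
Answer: $10$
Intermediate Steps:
$z{\left(K \right)} = -27 + 3 K$
$C{\left(u,X \right)} = 3$
$M{\left(w \right)} = 1$
$R = 5$
$g = 1$ ($g = 3 - 2 = 1$)
$v{\left(Z \right)} = 3 - Z$ ($v{\left(Z \right)} = \left(-1 - Z\right) 1 + 4 = \left(-1 - Z\right) + 4 = 3 - Z$)
$v{\left(M{\left(z{\left(0 \right)} \right)} \right)} R = \left(3 - 1\right) 5 = 2 \cdot 5 = 10$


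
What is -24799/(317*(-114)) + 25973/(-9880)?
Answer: -18252583/9395880 ≈ -1.9426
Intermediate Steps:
-24799/(317*(-114)) + 25973/(-9880) = -24799/(-36138) + 25973*(-1/9880) = -24799*(-1/36138) - 1367/520 = 24799/36138 - 1367/520 = -18252583/9395880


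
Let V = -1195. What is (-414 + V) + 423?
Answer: -1186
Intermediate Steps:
(-414 + V) + 423 = (-414 - 1195) + 423 = -1609 + 423 = -1186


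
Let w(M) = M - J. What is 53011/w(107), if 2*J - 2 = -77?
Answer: 106022/289 ≈ 366.86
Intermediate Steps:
J = -75/2 (J = 1 + (½)*(-77) = 1 - 77/2 = -75/2 ≈ -37.500)
w(M) = 75/2 + M (w(M) = M - 1*(-75/2) = M + 75/2 = 75/2 + M)
53011/w(107) = 53011/(75/2 + 107) = 53011/(289/2) = 53011*(2/289) = 106022/289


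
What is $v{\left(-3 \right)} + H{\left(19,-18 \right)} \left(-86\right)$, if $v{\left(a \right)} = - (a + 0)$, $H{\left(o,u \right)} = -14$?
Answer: $1207$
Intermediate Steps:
$v{\left(a \right)} = - a$
$v{\left(-3 \right)} + H{\left(19,-18 \right)} \left(-86\right) = \left(-1\right) \left(-3\right) - -1204 = 3 + 1204 = 1207$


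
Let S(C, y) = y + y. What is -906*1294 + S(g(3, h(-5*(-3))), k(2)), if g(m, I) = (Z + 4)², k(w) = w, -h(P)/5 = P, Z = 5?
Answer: -1172360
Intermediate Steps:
h(P) = -5*P
g(m, I) = 81 (g(m, I) = (5 + 4)² = 9² = 81)
S(C, y) = 2*y
-906*1294 + S(g(3, h(-5*(-3))), k(2)) = -906*1294 + 2*2 = -1172364 + 4 = -1172360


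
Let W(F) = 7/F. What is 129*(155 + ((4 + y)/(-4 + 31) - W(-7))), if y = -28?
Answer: 60028/3 ≈ 20009.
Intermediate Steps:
129*(155 + ((4 + y)/(-4 + 31) - W(-7))) = 129*(155 + ((4 - 28)/(-4 + 31) - 7/(-7))) = 129*(155 + (-24/27 - 7*(-1)/7)) = 129*(155 + (-24*1/27 - 1*(-1))) = 129*(155 + (-8/9 + 1)) = 129*(155 + ⅑) = 129*(1396/9) = 60028/3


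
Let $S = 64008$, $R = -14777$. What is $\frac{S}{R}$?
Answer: $- \frac{9144}{2111} \approx -4.3316$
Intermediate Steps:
$\frac{S}{R} = \frac{64008}{-14777} = 64008 \left(- \frac{1}{14777}\right) = - \frac{9144}{2111}$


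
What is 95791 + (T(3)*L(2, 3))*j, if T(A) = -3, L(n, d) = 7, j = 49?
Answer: 94762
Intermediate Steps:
95791 + (T(3)*L(2, 3))*j = 95791 - 3*7*49 = 95791 - 21*49 = 95791 - 1029 = 94762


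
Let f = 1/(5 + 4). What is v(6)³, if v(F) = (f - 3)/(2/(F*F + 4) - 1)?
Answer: 140608000/5000211 ≈ 28.120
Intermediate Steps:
f = ⅑ (f = 1/9 = ⅑ ≈ 0.11111)
v(F) = -26/(9*(-1 + 2/(4 + F²))) (v(F) = (⅑ - 3)/(2/(F*F + 4) - 1) = -26/(9*(2/(F² + 4) - 1)) = -26/(9*(2/(4 + F²) - 1)) = -26/(9*(-1 + 2/(4 + F²))))
v(6)³ = (26*(4 + 6²)/(9*(2 + 6²)))³ = (26*(4 + 36)/(9*(2 + 36)))³ = ((26/9)*40/38)³ = ((26/9)*(1/38)*40)³ = (520/171)³ = 140608000/5000211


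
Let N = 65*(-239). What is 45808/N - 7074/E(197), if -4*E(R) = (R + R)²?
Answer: -1667868082/602897815 ≈ -2.7664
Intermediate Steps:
N = -15535
E(R) = -R² (E(R) = -(R + R)²/4 = -4*R²/4 = -R²)
45808/N - 7074/E(197) = 45808/(-15535) - 7074/((-1*197²)) = 45808*(-1/15535) - 7074/((-1*38809)) = -45808/15535 - 7074/(-38809) = -45808/15535 - 7074*(-1/38809) = -45808/15535 + 7074/38809 = -1667868082/602897815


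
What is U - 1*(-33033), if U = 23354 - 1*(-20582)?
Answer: 76969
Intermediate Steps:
U = 43936 (U = 23354 + 20582 = 43936)
U - 1*(-33033) = 43936 - 1*(-33033) = 43936 + 33033 = 76969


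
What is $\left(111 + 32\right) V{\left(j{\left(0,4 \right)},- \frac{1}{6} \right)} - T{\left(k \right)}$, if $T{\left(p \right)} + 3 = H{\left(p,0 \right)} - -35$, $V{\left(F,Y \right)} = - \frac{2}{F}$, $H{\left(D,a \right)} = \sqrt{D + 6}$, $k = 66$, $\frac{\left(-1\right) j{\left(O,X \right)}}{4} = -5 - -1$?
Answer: $- \frac{399}{8} - 6 \sqrt{2} \approx -58.36$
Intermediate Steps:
$j{\left(O,X \right)} = 16$ ($j{\left(O,X \right)} = - 4 \left(-5 - -1\right) = - 4 \left(-5 + 1\right) = \left(-4\right) \left(-4\right) = 16$)
$H{\left(D,a \right)} = \sqrt{6 + D}$
$T{\left(p \right)} = 32 + \sqrt{6 + p}$ ($T{\left(p \right)} = -3 + \left(\sqrt{6 + p} - -35\right) = -3 + \left(\sqrt{6 + p} + 35\right) = -3 + \left(35 + \sqrt{6 + p}\right) = 32 + \sqrt{6 + p}$)
$\left(111 + 32\right) V{\left(j{\left(0,4 \right)},- \frac{1}{6} \right)} - T{\left(k \right)} = \left(111 + 32\right) \left(- \frac{2}{16}\right) - \left(32 + \sqrt{6 + 66}\right) = 143 \left(\left(-2\right) \frac{1}{16}\right) - \left(32 + \sqrt{72}\right) = 143 \left(- \frac{1}{8}\right) - \left(32 + 6 \sqrt{2}\right) = - \frac{143}{8} - \left(32 + 6 \sqrt{2}\right) = - \frac{399}{8} - 6 \sqrt{2}$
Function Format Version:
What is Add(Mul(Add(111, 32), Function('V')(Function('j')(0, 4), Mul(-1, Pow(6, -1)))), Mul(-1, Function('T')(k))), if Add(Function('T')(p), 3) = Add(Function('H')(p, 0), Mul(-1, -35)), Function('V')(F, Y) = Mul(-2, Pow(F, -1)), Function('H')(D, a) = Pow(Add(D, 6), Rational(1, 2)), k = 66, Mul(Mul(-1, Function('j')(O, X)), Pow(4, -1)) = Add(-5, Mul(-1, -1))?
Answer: Add(Rational(-399, 8), Mul(-6, Pow(2, Rational(1, 2)))) ≈ -58.360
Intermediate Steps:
Function('j')(O, X) = 16 (Function('j')(O, X) = Mul(-4, Add(-5, Mul(-1, -1))) = Mul(-4, Add(-5, 1)) = Mul(-4, -4) = 16)
Function('H')(D, a) = Pow(Add(6, D), Rational(1, 2))
Function('T')(p) = Add(32, Pow(Add(6, p), Rational(1, 2))) (Function('T')(p) = Add(-3, Add(Pow(Add(6, p), Rational(1, 2)), Mul(-1, -35))) = Add(-3, Add(Pow(Add(6, p), Rational(1, 2)), 35)) = Add(-3, Add(35, Pow(Add(6, p), Rational(1, 2)))) = Add(32, Pow(Add(6, p), Rational(1, 2))))
Add(Mul(Add(111, 32), Function('V')(Function('j')(0, 4), Mul(-1, Pow(6, -1)))), Mul(-1, Function('T')(k))) = Add(Mul(Add(111, 32), Mul(-2, Pow(16, -1))), Mul(-1, Add(32, Pow(Add(6, 66), Rational(1, 2))))) = Add(Mul(143, Mul(-2, Rational(1, 16))), Mul(-1, Add(32, Pow(72, Rational(1, 2))))) = Add(Mul(143, Rational(-1, 8)), Mul(-1, Add(32, Mul(6, Pow(2, Rational(1, 2)))))) = Add(Rational(-143, 8), Add(-32, Mul(-6, Pow(2, Rational(1, 2))))) = Add(Rational(-399, 8), Mul(-6, Pow(2, Rational(1, 2))))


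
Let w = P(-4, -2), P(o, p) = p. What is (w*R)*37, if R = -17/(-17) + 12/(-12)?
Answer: 0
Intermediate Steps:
w = -2
R = 0 (R = -17*(-1/17) + 12*(-1/12) = 1 - 1 = 0)
(w*R)*37 = -2*0*37 = 0*37 = 0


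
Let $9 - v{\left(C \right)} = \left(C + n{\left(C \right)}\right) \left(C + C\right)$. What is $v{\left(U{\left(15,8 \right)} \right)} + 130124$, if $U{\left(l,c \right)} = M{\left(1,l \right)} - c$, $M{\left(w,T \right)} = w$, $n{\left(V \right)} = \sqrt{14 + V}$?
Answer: $130035 + 14 \sqrt{7} \approx 1.3007 \cdot 10^{5}$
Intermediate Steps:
$U{\left(l,c \right)} = 1 - c$
$v{\left(C \right)} = 9 - 2 C \left(C + \sqrt{14 + C}\right)$ ($v{\left(C \right)} = 9 - \left(C + \sqrt{14 + C}\right) \left(C + C\right) = 9 - \left(C + \sqrt{14 + C}\right) 2 C = 9 - 2 C \left(C + \sqrt{14 + C}\right)$)
$v{\left(U{\left(15,8 \right)} \right)} + 130124 = \left(9 - 2 \left(1 - 8\right)^{2} - 2 \left(1 - 8\right) \sqrt{14 + \left(1 - 8\right)}\right) + 130124 = \left(9 - 2 \left(-7\right)^{2} - - 14 \sqrt{14 - 7}\right) + 130124 = \left(9 - 98 - - 14 \sqrt{7}\right) + 130124 = \left(9 - 98 + 14 \sqrt{7}\right) + 130124 = \left(-89 + 14 \sqrt{7}\right) + 130124 = 130035 + 14 \sqrt{7}$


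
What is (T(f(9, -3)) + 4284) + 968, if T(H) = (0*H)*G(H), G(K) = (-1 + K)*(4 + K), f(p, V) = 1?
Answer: 5252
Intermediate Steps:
T(H) = 0 (T(H) = (0*H)*(-4 + H² + 3*H) = 0*(-4 + H² + 3*H) = 0)
(T(f(9, -3)) + 4284) + 968 = (0 + 4284) + 968 = 4284 + 968 = 5252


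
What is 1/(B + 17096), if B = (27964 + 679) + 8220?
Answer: 1/53959 ≈ 1.8533e-5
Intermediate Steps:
B = 36863 (B = 28643 + 8220 = 36863)
1/(B + 17096) = 1/(36863 + 17096) = 1/53959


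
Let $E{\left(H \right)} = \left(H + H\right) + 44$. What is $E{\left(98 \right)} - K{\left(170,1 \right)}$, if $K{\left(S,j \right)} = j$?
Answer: $239$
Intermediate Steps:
$E{\left(H \right)} = 44 + 2 H$ ($E{\left(H \right)} = 2 H + 44 = 44 + 2 H$)
$E{\left(98 \right)} - K{\left(170,1 \right)} = \left(44 + 2 \cdot 98\right) - 1 = \left(44 + 196\right) - 1 = 240 - 1 = 239$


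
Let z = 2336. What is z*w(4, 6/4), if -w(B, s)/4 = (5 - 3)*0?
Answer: 0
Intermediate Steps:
w(B, s) = 0 (w(B, s) = -4*(5 - 3)*0 = -8*0 = -4*0 = 0)
z*w(4, 6/4) = 2336*0 = 0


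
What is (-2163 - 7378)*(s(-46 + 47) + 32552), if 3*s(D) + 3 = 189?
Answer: -311170174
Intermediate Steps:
s(D) = 62 (s(D) = -1 + (⅓)*189 = -1 + 63 = 62)
(-2163 - 7378)*(s(-46 + 47) + 32552) = (-2163 - 7378)*(62 + 32552) = -9541*32614 = -311170174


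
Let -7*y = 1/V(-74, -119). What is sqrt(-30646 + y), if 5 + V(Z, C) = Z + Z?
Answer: I*sqrt(3905801935)/357 ≈ 175.06*I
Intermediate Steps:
V(Z, C) = -5 + 2*Z (V(Z, C) = -5 + (Z + Z) = -5 + 2*Z)
y = 1/1071 (y = -1/(7*(-5 + 2*(-74))) = -1/(7*(-5 - 148)) = -1/7/(-153) = -1/7*(-1/153) = 1/1071 ≈ 0.00093371)
sqrt(-30646 + y) = sqrt(-30646 + 1/1071) = sqrt(-32821865/1071) = I*sqrt(3905801935)/357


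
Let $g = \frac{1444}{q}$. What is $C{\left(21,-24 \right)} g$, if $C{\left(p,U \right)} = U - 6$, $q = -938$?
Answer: $\frac{21660}{469} \approx 46.183$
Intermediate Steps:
$C{\left(p,U \right)} = -6 + U$ ($C{\left(p,U \right)} = U - 6 = -6 + U$)
$g = - \frac{722}{469}$ ($g = \frac{1444}{-938} = 1444 \left(- \frac{1}{938}\right) = - \frac{722}{469} \approx -1.5394$)
$C{\left(21,-24 \right)} g = \left(-6 - 24\right) \left(- \frac{722}{469}\right) = \left(-30\right) \left(- \frac{722}{469}\right) = \frac{21660}{469}$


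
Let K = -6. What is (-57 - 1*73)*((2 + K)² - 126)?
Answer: 14300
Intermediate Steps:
(-57 - 1*73)*((2 + K)² - 126) = (-57 - 1*73)*((2 - 6)² - 126) = (-57 - 73)*((-4)² - 126) = -130*(16 - 126) = -130*(-110) = 14300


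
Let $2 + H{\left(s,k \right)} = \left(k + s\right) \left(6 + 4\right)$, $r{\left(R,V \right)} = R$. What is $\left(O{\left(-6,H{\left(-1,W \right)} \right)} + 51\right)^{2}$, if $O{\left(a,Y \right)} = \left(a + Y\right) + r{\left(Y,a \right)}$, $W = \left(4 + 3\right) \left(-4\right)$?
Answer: $290521$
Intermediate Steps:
$W = -28$ ($W = 7 \left(-4\right) = -28$)
$H{\left(s,k \right)} = -2 + 10 k + 10 s$ ($H{\left(s,k \right)} = -2 + \left(k + s\right) \left(6 + 4\right) = -2 + \left(k + s\right) 10 = -2 + \left(10 k + 10 s\right) = -2 + 10 k + 10 s$)
$O{\left(a,Y \right)} = a + 2 Y$ ($O{\left(a,Y \right)} = \left(a + Y\right) + Y = \left(Y + a\right) + Y = a + 2 Y$)
$\left(O{\left(-6,H{\left(-1,W \right)} \right)} + 51\right)^{2} = \left(\left(-6 + 2 \left(-2 + 10 \left(-28\right) + 10 \left(-1\right)\right)\right) + 51\right)^{2} = \left(\left(-6 + 2 \left(-2 - 280 - 10\right)\right) + 51\right)^{2} = \left(\left(-6 + 2 \left(-292\right)\right) + 51\right)^{2} = \left(\left(-6 - 584\right) + 51\right)^{2} = \left(-590 + 51\right)^{2} = \left(-539\right)^{2} = 290521$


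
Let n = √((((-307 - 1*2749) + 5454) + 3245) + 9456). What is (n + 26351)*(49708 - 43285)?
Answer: 169252473 + 6423*√15099 ≈ 1.7004e+8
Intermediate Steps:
n = √15099 (n = √((((-307 - 2749) + 5454) + 3245) + 9456) = √(((-3056 + 5454) + 3245) + 9456) = √((2398 + 3245) + 9456) = √(5643 + 9456) = √15099 ≈ 122.88)
(n + 26351)*(49708 - 43285) = (√15099 + 26351)*(49708 - 43285) = (26351 + √15099)*6423 = 169252473 + 6423*√15099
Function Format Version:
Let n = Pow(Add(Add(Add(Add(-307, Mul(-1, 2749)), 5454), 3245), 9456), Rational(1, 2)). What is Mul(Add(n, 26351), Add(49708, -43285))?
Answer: Add(169252473, Mul(6423, Pow(15099, Rational(1, 2)))) ≈ 1.7004e+8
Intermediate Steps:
n = Pow(15099, Rational(1, 2)) (n = Pow(Add(Add(Add(Add(-307, -2749), 5454), 3245), 9456), Rational(1, 2)) = Pow(Add(Add(Add(-3056, 5454), 3245), 9456), Rational(1, 2)) = Pow(Add(Add(2398, 3245), 9456), Rational(1, 2)) = Pow(Add(5643, 9456), Rational(1, 2)) = Pow(15099, Rational(1, 2)) ≈ 122.88)
Mul(Add(n, 26351), Add(49708, -43285)) = Mul(Add(Pow(15099, Rational(1, 2)), 26351), Add(49708, -43285)) = Mul(Add(26351, Pow(15099, Rational(1, 2))), 6423) = Add(169252473, Mul(6423, Pow(15099, Rational(1, 2))))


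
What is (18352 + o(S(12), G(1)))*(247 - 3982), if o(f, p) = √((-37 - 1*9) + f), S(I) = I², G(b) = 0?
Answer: -68544720 - 26145*√2 ≈ -6.8582e+7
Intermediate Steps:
o(f, p) = √(-46 + f) (o(f, p) = √((-37 - 9) + f) = √(-46 + f))
(18352 + o(S(12), G(1)))*(247 - 3982) = (18352 + √(-46 + 12²))*(247 - 3982) = (18352 + √(-46 + 144))*(-3735) = (18352 + √98)*(-3735) = (18352 + 7*√2)*(-3735) = -68544720 - 26145*√2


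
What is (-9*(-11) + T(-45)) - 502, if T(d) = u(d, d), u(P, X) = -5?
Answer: -408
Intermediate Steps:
T(d) = -5
(-9*(-11) + T(-45)) - 502 = (-9*(-11) - 5) - 502 = (99 - 5) - 502 = 94 - 502 = -408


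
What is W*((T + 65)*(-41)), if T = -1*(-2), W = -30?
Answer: 82410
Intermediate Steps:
T = 2
W*((T + 65)*(-41)) = -30*(2 + 65)*(-41) = -2010*(-41) = -30*(-2747) = 82410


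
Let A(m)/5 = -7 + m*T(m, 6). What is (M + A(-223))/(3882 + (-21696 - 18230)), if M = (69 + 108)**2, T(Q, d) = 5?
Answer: -25719/36044 ≈ -0.71354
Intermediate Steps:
A(m) = -35 + 25*m (A(m) = 5*(-7 + m*5) = 5*(-7 + 5*m) = -35 + 25*m)
M = 31329 (M = 177**2 = 31329)
(M + A(-223))/(3882 + (-21696 - 18230)) = (31329 + (-35 + 25*(-223)))/(3882 + (-21696 - 18230)) = (31329 + (-35 - 5575))/(3882 - 39926) = (31329 - 5610)/(-36044) = 25719*(-1/36044) = -25719/36044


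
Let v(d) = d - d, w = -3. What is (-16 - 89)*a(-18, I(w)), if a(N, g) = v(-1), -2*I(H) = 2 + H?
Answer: 0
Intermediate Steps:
v(d) = 0
I(H) = -1 - H/2 (I(H) = -(2 + H)/2 = -1 - H/2)
a(N, g) = 0
(-16 - 89)*a(-18, I(w)) = (-16 - 89)*0 = -105*0 = 0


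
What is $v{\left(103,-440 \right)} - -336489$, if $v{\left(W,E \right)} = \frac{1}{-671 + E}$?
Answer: $\frac{373839278}{1111} \approx 3.3649 \cdot 10^{5}$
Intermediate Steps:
$v{\left(103,-440 \right)} - -336489 = \frac{1}{-671 - 440} - -336489 = \frac{1}{-1111} + 336489 = - \frac{1}{1111} + 336489 = \frac{373839278}{1111}$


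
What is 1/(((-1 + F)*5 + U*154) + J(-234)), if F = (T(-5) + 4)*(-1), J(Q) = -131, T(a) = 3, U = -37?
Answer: -1/5869 ≈ -0.00017039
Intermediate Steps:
F = -7 (F = (3 + 4)*(-1) = 7*(-1) = -7)
1/(((-1 + F)*5 + U*154) + J(-234)) = 1/(((-1 - 7)*5 - 37*154) - 131) = 1/((-8*5 - 5698) - 131) = 1/((-40 - 5698) - 131) = 1/(-5738 - 131) = 1/(-5869) = -1/5869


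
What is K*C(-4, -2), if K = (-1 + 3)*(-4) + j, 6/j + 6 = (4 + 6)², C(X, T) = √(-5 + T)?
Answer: -373*I*√7/47 ≈ -20.997*I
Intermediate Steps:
j = 3/47 (j = 6/(-6 + (4 + 6)²) = 6/(-6 + 10²) = 6/(-6 + 100) = 6/94 = 6*(1/94) = 3/47 ≈ 0.063830)
K = -373/47 (K = (-1 + 3)*(-4) + 3/47 = 2*(-4) + 3/47 = -8 + 3/47 = -373/47 ≈ -7.9362)
K*C(-4, -2) = -373*√(-5 - 2)/47 = -373*I*√7/47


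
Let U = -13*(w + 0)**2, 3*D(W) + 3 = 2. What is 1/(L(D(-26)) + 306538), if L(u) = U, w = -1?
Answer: 1/306525 ≈ 3.2624e-6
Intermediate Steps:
D(W) = -1/3 (D(W) = -1 + (1/3)*2 = -1 + 2/3 = -1/3)
U = -13 (U = -13*(-1 + 0)**2 = -13*(-1)**2 = -13*1 = -13)
L(u) = -13
1/(L(D(-26)) + 306538) = 1/(-13 + 306538) = 1/306525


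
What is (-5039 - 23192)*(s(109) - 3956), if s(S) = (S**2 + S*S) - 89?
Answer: -556630627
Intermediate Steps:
s(S) = -89 + 2*S**2 (s(S) = (S**2 + S**2) - 89 = 2*S**2 - 89 = -89 + 2*S**2)
(-5039 - 23192)*(s(109) - 3956) = (-5039 - 23192)*((-89 + 2*109**2) - 3956) = -28231*((-89 + 2*11881) - 3956) = -28231*((-89 + 23762) - 3956) = -28231*(23673 - 3956) = -28231*19717 = -556630627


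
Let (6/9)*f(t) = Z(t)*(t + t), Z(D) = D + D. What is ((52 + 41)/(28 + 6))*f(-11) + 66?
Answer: 34881/17 ≈ 2051.8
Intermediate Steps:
Z(D) = 2*D
f(t) = 6*t² (f(t) = 3*((2*t)*(t + t))/2 = 3*((2*t)*(2*t))/2 = 3*(4*t²)/2 = 6*t²)
((52 + 41)/(28 + 6))*f(-11) + 66 = ((52 + 41)/(28 + 6))*(6*(-11)²) + 66 = (93/34)*(6*121) + 66 = (93*(1/34))*726 + 66 = (93/34)*726 + 66 = 33759/17 + 66 = 34881/17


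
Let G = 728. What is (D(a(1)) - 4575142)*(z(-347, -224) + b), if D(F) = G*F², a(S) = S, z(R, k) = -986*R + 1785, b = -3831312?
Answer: 15952742767390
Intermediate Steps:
z(R, k) = 1785 - 986*R
D(F) = 728*F²
(D(a(1)) - 4575142)*(z(-347, -224) + b) = (728*1² - 4575142)*((1785 - 986*(-347)) - 3831312) = (728*1 - 4575142)*((1785 + 342142) - 3831312) = (728 - 4575142)*(343927 - 3831312) = -4574414*(-3487385) = 15952742767390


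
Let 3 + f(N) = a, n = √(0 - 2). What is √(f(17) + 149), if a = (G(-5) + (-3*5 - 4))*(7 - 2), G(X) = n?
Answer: √(51 + 5*I*√2) ≈ 7.1585 + 0.49389*I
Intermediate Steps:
n = I*√2 (n = √(-2) = I*√2 ≈ 1.4142*I)
G(X) = I*√2
a = -95 + 5*I*√2 (a = (I*√2 + (-3*5 - 4))*(7 - 2) = (I*√2 + (-15 - 4))*5 = (I*√2 - 19)*5 = (-19 + I*√2)*5 = -95 + 5*I*√2 ≈ -95.0 + 7.0711*I)
f(N) = -98 + 5*I*√2 (f(N) = -3 + (-95 + 5*I*√2) = -98 + 5*I*√2)
√(f(17) + 149) = √((-98 + 5*I*√2) + 149) = √(51 + 5*I*√2)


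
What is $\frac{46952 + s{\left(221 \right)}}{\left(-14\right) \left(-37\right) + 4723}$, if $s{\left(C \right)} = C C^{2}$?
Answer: $\frac{10840813}{5241} \approx 2068.5$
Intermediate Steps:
$s{\left(C \right)} = C^{3}$
$\frac{46952 + s{\left(221 \right)}}{\left(-14\right) \left(-37\right) + 4723} = \frac{46952 + 221^{3}}{\left(-14\right) \left(-37\right) + 4723} = \frac{46952 + 10793861}{518 + 4723} = \frac{10840813}{5241}$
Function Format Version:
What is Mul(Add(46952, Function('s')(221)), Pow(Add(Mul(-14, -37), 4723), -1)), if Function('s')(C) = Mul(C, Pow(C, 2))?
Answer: Rational(10840813, 5241) ≈ 2068.5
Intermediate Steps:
Function('s')(C) = Pow(C, 3)
Mul(Add(46952, Function('s')(221)), Pow(Add(Mul(-14, -37), 4723), -1)) = Mul(Add(46952, Pow(221, 3)), Pow(Add(Mul(-14, -37), 4723), -1)) = Mul(Add(46952, 10793861), Pow(Add(518, 4723), -1)) = Mul(10840813, Pow(5241, -1)) = Mul(10840813, Rational(1, 5241)) = Rational(10840813, 5241)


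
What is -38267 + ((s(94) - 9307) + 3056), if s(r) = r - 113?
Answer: -44537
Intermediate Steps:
s(r) = -113 + r
-38267 + ((s(94) - 9307) + 3056) = -38267 + (((-113 + 94) - 9307) + 3056) = -38267 + ((-19 - 9307) + 3056) = -38267 + (-9326 + 3056) = -38267 - 6270 = -44537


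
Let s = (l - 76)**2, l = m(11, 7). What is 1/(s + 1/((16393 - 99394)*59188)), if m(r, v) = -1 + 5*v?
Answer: 4912663188/8665937863631 ≈ 0.00056689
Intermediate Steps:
l = 34 (l = -1 + 5*7 = -1 + 35 = 34)
s = 1764 (s = (34 - 76)**2 = (-42)**2 = 1764)
1/(s + 1/((16393 - 99394)*59188)) = 1/(1764 + 1/((16393 - 99394)*59188)) = 1/(1764 + (1/59188)/(-83001)) = 1/(1764 - 1/83001*1/59188) = 1/(1764 - 1/4912663188) = 1/(8665937863631/4912663188) = 4912663188/8665937863631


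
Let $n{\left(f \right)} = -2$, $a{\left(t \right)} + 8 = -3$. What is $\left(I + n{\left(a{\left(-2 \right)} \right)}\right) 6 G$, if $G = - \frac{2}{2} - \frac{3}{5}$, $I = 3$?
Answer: $- \frac{48}{5} \approx -9.6$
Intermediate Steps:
$a{\left(t \right)} = -11$ ($a{\left(t \right)} = -8 - 3 = -11$)
$G = - \frac{8}{5}$ ($G = \left(-2\right) \frac{1}{2} - \frac{3}{5} = -1 - \frac{3}{5} = - \frac{8}{5} \approx -1.6$)
$\left(I + n{\left(a{\left(-2 \right)} \right)}\right) 6 G = \left(3 - 2\right) 6 \left(- \frac{8}{5}\right) = 1 \cdot 6 \left(- \frac{8}{5}\right) = 6 \left(- \frac{8}{5}\right) = - \frac{48}{5}$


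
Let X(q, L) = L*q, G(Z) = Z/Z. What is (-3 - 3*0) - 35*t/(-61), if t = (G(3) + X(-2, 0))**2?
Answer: -148/61 ≈ -2.4262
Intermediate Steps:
G(Z) = 1
t = 1 (t = (1 + 0*(-2))**2 = (1 + 0)**2 = 1**2 = 1)
(-3 - 3*0) - 35*t/(-61) = (-3 - 3*0) - 35/(-61) = (-3 + 0) - 35*(-1)/61 = -3 - 35*(-1/61) = -3 + 35/61 = -148/61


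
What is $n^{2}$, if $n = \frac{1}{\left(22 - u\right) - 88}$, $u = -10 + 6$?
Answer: $\frac{1}{3844} \approx 0.00026015$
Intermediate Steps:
$u = -4$
$n = - \frac{1}{62}$ ($n = \frac{1}{\left(22 - -4\right) - 88} = \frac{1}{\left(22 + 4\right) - 88} = \frac{1}{26 - 88} = \frac{1}{-62} = - \frac{1}{62} \approx -0.016129$)
$n^{2} = \left(- \frac{1}{62}\right)^{2} = \frac{1}{3844}$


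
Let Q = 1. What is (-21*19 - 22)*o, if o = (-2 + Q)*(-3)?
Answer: -1263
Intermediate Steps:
o = 3 (o = (-2 + 1)*(-3) = -1*(-3) = 3)
(-21*19 - 22)*o = (-21*19 - 22)*3 = (-399 - 22)*3 = -421*3 = -1263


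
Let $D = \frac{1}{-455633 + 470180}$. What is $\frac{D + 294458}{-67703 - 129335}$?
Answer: $- \frac{4283480527}{2866311786} \approx -1.4944$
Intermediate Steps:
$D = \frac{1}{14547} \approx 6.8743 \cdot 10^{-5}$
$\frac{D + 294458}{-67703 - 129335} = \frac{\frac{1}{14547} + 294458}{-67703 - 129335} = \frac{4283480527}{14547 \left(-197038\right)} = \frac{4283480527}{14547} \left(- \frac{1}{197038}\right) = - \frac{4283480527}{2866311786}$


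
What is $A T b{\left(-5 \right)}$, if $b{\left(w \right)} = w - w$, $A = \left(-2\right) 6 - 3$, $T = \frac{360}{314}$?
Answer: $0$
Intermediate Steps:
$T = \frac{180}{157}$ ($T = 360 \cdot \frac{1}{314} = \frac{180}{157} \approx 1.1465$)
$A = -15$ ($A = -12 - 3 = -15$)
$b{\left(w \right)} = 0$
$A T b{\left(-5 \right)} = - 15 \cdot \frac{180}{157} \cdot 0 = \left(-15\right) 0 = 0$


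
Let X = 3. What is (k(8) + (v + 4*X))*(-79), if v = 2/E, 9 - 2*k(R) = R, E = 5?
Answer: -10191/10 ≈ -1019.1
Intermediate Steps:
k(R) = 9/2 - R/2
v = ⅖ (v = 2/5 = 2*(⅕) = ⅖ ≈ 0.40000)
(k(8) + (v + 4*X))*(-79) = ((9/2 - ½*8) + (⅖ + 4*3))*(-79) = ((9/2 - 4) + (⅖ + 12))*(-79) = (½ + 62/5)*(-79) = (129/10)*(-79) = -10191/10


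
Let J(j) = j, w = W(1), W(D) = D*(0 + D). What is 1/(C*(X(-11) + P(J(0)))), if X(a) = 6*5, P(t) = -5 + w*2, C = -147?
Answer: -1/3969 ≈ -0.00025195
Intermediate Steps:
W(D) = D² (W(D) = D*D = D²)
w = 1 (w = 1² = 1)
P(t) = -3 (P(t) = -5 + 1*2 = -5 + 2 = -3)
X(a) = 30
1/(C*(X(-11) + P(J(0)))) = 1/(-147*(30 - 3)) = 1/(-147*27) = 1/(-3969) = -1/3969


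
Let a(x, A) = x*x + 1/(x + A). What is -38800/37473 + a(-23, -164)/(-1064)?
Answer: -5713431253/3727963932 ≈ -1.5326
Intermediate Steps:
a(x, A) = x**2 + 1/(A + x)
-38800/37473 + a(-23, -164)/(-1064) = -38800/37473 + ((1 + (-23)**3 - 164*(-23)**2)/(-164 - 23))/(-1064) = -38800*1/37473 + ((1 - 12167 - 164*529)/(-187))*(-1/1064) = -38800/37473 - (1 - 12167 - 86756)/187*(-1/1064) = -38800/37473 - 1/187*(-98922)*(-1/1064) = -38800/37473 + (98922/187)*(-1/1064) = -38800/37473 - 49461/99484 = -5713431253/3727963932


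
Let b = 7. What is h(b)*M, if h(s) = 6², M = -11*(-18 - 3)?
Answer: 8316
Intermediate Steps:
M = 231 (M = -11*(-21) = 231)
h(s) = 36
h(b)*M = 36*231 = 8316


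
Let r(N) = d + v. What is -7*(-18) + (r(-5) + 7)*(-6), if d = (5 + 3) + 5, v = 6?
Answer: -30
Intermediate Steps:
d = 13 (d = 8 + 5 = 13)
r(N) = 19 (r(N) = 13 + 6 = 19)
-7*(-18) + (r(-5) + 7)*(-6) = -7*(-18) + (19 + 7)*(-6) = 126 + 26*(-6) = 126 - 156 = -30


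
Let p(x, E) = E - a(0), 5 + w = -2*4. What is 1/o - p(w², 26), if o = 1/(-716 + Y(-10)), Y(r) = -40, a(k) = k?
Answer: -782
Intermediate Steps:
w = -13 (w = -5 - 2*4 = -5 - 8 = -13)
p(x, E) = E (p(x, E) = E - 1*0 = E + 0 = E)
o = -1/756 (o = 1/(-716 - 40) = 1/(-756) = -1/756 ≈ -0.0013228)
1/o - p(w², 26) = 1/(-1/756) - 1*26 = -756 - 26 = -782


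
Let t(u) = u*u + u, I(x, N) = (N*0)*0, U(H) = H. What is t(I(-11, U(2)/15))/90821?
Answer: 0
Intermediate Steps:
I(x, N) = 0 (I(x, N) = 0*0 = 0)
t(u) = u + u**2 (t(u) = u**2 + u = u + u**2)
t(I(-11, U(2)/15))/90821 = (0*(1 + 0))/90821 = (0*1)*(1/90821) = 0*(1/90821) = 0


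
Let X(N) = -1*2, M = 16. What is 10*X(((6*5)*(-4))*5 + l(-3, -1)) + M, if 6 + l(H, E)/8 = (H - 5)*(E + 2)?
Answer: -4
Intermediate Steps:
l(H, E) = -48 + 8*(-5 + H)*(2 + E) (l(H, E) = -48 + 8*((H - 5)*(E + 2)) = -48 + 8*((-5 + H)*(2 + E)) = -48 + 8*(-5 + H)*(2 + E))
X(N) = -2
10*X(((6*5)*(-4))*5 + l(-3, -1)) + M = 10*(-2) + 16 = -20 + 16 = -4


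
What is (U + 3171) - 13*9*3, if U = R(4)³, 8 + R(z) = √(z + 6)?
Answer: 2068 + 202*√10 ≈ 2706.8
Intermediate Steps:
R(z) = -8 + √(6 + z) (R(z) = -8 + √(z + 6) = -8 + √(6 + z))
U = (-8 + √10)³ (U = (-8 + √(6 + 4))³ = (-8 + √10)³ ≈ -113.22)
(U + 3171) - 13*9*3 = ((-752 + 202*√10) + 3171) - 13*9*3 = (2419 + 202*√10) - 117*3 = (2419 + 202*√10) - 351 = 2068 + 202*√10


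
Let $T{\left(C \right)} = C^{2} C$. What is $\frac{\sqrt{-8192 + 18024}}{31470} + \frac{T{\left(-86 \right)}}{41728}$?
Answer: $- \frac{79507}{5216} + \frac{\sqrt{2458}}{15735} \approx -15.24$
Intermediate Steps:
$T{\left(C \right)} = C^{3}$
$\frac{\sqrt{-8192 + 18024}}{31470} + \frac{T{\left(-86 \right)}}{41728} = \frac{\sqrt{-8192 + 18024}}{31470} + \frac{\left(-86\right)^{3}}{41728} = \sqrt{9832} \cdot \frac{1}{31470} - \frac{79507}{5216} = 2 \sqrt{2458} \cdot \frac{1}{31470} - \frac{79507}{5216} = \frac{\sqrt{2458}}{15735} - \frac{79507}{5216} = - \frac{79507}{5216} + \frac{\sqrt{2458}}{15735}$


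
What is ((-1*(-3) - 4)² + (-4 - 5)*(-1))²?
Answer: 100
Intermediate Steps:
((-1*(-3) - 4)² + (-4 - 5)*(-1))² = ((3 - 4)² - 9*(-1))² = ((-1)² + 9)² = (1 + 9)² = 10² = 100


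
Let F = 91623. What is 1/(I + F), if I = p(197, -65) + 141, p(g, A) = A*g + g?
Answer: 1/79156 ≈ 1.2633e-5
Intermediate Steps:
p(g, A) = g + A*g
I = -12467 (I = 197*(1 - 65) + 141 = 197*(-64) + 141 = -12608 + 141 = -12467)
1/(I + F) = 1/(-12467 + 91623) = 1/79156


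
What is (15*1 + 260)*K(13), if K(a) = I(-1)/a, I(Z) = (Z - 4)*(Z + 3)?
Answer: -2750/13 ≈ -211.54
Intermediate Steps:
I(Z) = (-4 + Z)*(3 + Z)
K(a) = -10/a (K(a) = (-12 + (-1)² - 1*(-1))/a = (-12 + 1 + 1)/a = -10/a)
(15*1 + 260)*K(13) = (15*1 + 260)*(-10/13) = (15 + 260)*(-10*1/13) = 275*(-10/13) = -2750/13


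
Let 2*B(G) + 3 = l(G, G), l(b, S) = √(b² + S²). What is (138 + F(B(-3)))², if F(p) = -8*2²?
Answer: 11236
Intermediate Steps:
l(b, S) = √(S² + b²)
B(G) = -3/2 + √2*√(G²)/2 (B(G) = -3/2 + √(G² + G²)/2 = -3/2 + √(2*G²)/2 = -3/2 + (√2*√(G²))/2 = -3/2 + √2*√(G²)/2)
F(p) = -32 (F(p) = -8*4 = -32)
(138 + F(B(-3)))² = (138 - 32)² = 106² = 11236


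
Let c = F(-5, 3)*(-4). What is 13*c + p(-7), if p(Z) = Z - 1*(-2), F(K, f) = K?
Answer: 255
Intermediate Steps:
p(Z) = 2 + Z (p(Z) = Z + 2 = 2 + Z)
c = 20 (c = -5*(-4) = 20)
13*c + p(-7) = 13*20 + (2 - 7) = 260 - 5 = 255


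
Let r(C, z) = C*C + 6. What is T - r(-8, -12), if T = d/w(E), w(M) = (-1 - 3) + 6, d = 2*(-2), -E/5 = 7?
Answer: -72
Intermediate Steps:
E = -35 (E = -5*7 = -35)
d = -4
w(M) = 2 (w(M) = -4 + 6 = 2)
r(C, z) = 6 + C**2 (r(C, z) = C**2 + 6 = 6 + C**2)
T = -2 (T = -4/2 = -4*1/2 = -2)
T - r(-8, -12) = -2 - (6 + (-8)**2) = -2 - (6 + 64) = -2 - 1*70 = -2 - 70 = -72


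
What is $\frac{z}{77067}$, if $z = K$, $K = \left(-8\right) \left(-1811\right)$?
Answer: $\frac{14488}{77067} \approx 0.18799$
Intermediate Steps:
$K = 14488$
$z = 14488$
$\frac{z}{77067} = \frac{14488}{77067}$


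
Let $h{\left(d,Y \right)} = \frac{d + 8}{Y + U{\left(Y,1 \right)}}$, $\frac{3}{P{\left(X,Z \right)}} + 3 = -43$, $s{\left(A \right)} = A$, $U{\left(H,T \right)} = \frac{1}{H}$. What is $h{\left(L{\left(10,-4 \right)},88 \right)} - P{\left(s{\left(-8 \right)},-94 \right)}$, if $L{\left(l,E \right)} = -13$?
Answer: $\frac{599}{71254} \approx 0.0084065$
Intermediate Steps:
$P{\left(X,Z \right)} = - \frac{3}{46}$ ($P{\left(X,Z \right)} = \frac{3}{-3 - 43} = \frac{3}{-46} = 3 \left(- \frac{1}{46}\right) = - \frac{3}{46}$)
$h{\left(d,Y \right)} = \frac{8 + d}{Y + \frac{1}{Y}}$ ($h{\left(d,Y \right)} = \frac{d + 8}{Y + \frac{1}{Y}} = \frac{8 + d}{Y + \frac{1}{Y}}$)
$h{\left(L{\left(10,-4 \right)},88 \right)} - P{\left(s{\left(-8 \right)},-94 \right)} = \frac{88 \left(8 - 13\right)}{1 + 88^{2}} - - \frac{3}{46} = 88 \frac{1}{1 + 7744} \left(-5\right) + \frac{3}{46} = 88 \cdot \frac{1}{7745} \left(-5\right) + \frac{3}{46} = - \frac{88}{1549} + \frac{3}{46} = \frac{599}{71254}$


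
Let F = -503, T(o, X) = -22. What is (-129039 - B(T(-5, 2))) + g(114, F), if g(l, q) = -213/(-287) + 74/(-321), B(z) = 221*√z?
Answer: -11887928818/92127 - 221*I*√22 ≈ -1.2904e+5 - 1036.6*I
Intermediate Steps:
g(l, q) = 47135/92127 (g(l, q) = -213*(-1/287) + 74*(-1/321) = 213/287 - 74/321 = 47135/92127)
(-129039 - B(T(-5, 2))) + g(114, F) = (-129039 - 221*√(-22)) + 47135/92127 = (-129039 - 221*I*√22) + 47135/92127 = -11887928818/92127 - 221*I*√22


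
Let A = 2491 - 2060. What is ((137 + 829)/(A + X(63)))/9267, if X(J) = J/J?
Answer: 161/667224 ≈ 0.00024130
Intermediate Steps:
A = 431
X(J) = 1
((137 + 829)/(A + X(63)))/9267 = ((137 + 829)/(431 + 1))/9267 = (966/432)*(1/9267) = (966*(1/432))*(1/9267) = (161/72)*(1/9267) = 161/667224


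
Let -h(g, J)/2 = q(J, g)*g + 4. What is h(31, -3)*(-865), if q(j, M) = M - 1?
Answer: 1615820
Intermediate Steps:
q(j, M) = -1 + M
h(g, J) = -8 - 2*g*(-1 + g) (h(g, J) = -2*((-1 + g)*g + 4) = -2*(g*(-1 + g) + 4) = -2*(4 + g*(-1 + g)) = -8 - 2*g*(-1 + g))
h(31, -3)*(-865) = (-8 - 2*31² + 2*31)*(-865) = (-8 - 2*961 + 62)*(-865) = (-8 - 1922 + 62)*(-865) = -1868*(-865) = 1615820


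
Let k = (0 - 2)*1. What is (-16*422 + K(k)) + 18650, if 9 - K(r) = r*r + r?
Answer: 11905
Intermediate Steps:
k = -2 (k = -2*1 = -2)
K(r) = 9 - r - r² (K(r) = 9 - (r*r + r) = 9 - (r² + r) = 9 - (r + r²) = 9 + (-r - r²) = 9 - r - r²)
(-16*422 + K(k)) + 18650 = (-16*422 + (9 - 1*(-2) - 1*(-2)²)) + 18650 = (-6752 + (9 + 2 - 1*4)) + 18650 = (-6752 + (9 + 2 - 4)) + 18650 = (-6752 + 7) + 18650 = -6745 + 18650 = 11905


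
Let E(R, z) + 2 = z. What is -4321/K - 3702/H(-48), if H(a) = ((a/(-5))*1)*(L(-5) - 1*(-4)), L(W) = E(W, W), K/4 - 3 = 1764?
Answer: 1808423/14136 ≈ 127.93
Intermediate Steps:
E(R, z) = -2 + z
K = 7068 (K = 12 + 4*1764 = 12 + 7056 = 7068)
L(W) = -2 + W
H(a) = 3*a/5 (H(a) = ((a/(-5))*1)*((-2 - 5) - 1*(-4)) = ((a*(-⅕))*1)*(-7 + 4) = (-a/5*1)*(-3) = -a/5*(-3) = 3*a/5)
-4321/K - 3702/H(-48) = -4321/7068 - 3702/((⅗)*(-48)) = -4321*1/7068 - 3702/(-144/5) = -4321/7068 - 3702*(-5/144) = -4321/7068 + 3085/24 = 1808423/14136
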